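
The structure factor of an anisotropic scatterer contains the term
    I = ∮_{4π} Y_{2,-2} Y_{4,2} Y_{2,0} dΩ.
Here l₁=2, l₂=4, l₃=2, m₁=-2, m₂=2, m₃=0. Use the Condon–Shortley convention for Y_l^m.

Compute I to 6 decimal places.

m-sum 0 ✓  L=8 even ✓  2≤2≤6 ✓
Π(2lᵢ+1) = 5×9×5 = 225
triangle coeff Δ(2,4,2) = 1/630
Σ_t [2,2]: t=2:+1/16 = 1/16
(3j)²=2/35 [(2 4 2; 0 0 0)], sign=+1
Σ_t [4,4]: t=4:+1/96 = 1/96
(3j)²=1/42 [(2 4 2; -2 2 0)], sign=+1
⇒ 4πI² = 15/49
I = (+1)√(15/49/(4π)) = 0.15607835

0.156078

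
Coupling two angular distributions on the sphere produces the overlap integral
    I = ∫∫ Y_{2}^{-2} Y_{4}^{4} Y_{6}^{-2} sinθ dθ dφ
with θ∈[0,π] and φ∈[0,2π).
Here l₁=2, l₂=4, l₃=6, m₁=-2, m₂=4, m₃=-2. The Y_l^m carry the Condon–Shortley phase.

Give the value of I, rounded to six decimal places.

0.015904

Rules hold: Σm=0, L=12 even, 2≤6≤6.
N = 5·9·13 = 585
Δ = 0!·4!·8!/13! = 1/6435
Racah Σ t=0..0: t=0:+1/2304 = 1/2304
⇒ 3j(2 4 6; 0 0 0)² = 5/143, sgn +1
Racah Σ t=0..0: t=0:+1/967680 = 1/967680
⇒ 3j(2 4 6; -2 4 -2)² = 1/6435, sgn +1
4πI² = N·(3j₀)²·(3jₘ)² = 5/1573
I = +1·√(0.00317864/4π) = 0.01590434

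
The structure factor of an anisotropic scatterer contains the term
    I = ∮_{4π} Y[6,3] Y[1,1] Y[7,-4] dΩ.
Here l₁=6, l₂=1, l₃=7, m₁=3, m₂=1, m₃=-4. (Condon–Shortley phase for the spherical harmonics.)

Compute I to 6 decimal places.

m-sum 0 ✓  L=14 even ✓  5≤7≤7 ✓
Π(2lᵢ+1) = 13×3×15 = 585
triangle coeff Δ(6,1,7) = 1/1365
Σ_t [0,0]: t=0:+1/518400 = 1/518400
(3j)²=7/195 [(6 1 7; 0 0 0)], sign=-1
Σ_t [0,0]: t=0:+1/4354560 = 1/4354560
(3j)²=11/273 [(6 1 7; 3 1 -4)], sign=-1
⇒ 4πI² = 11/13
I = (+1)√(11/13/(4π)) = 0.25948947

0.259489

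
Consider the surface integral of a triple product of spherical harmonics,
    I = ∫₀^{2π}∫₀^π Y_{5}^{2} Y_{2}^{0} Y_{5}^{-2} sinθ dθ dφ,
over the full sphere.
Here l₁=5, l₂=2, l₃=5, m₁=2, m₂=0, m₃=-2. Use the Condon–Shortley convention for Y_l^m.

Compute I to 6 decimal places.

m-sum 0 ✓  L=12 even ✓  3≤5≤7 ✓
Π(2lᵢ+1) = 11×5×11 = 605
triangle coeff Δ(5,2,5) = 1/38610
Σ_t [0,2]: t=0:+1/2880 t=1:−1/576 t=2:+1/2880 = -1/960
(3j)²=10/429 [(5 2 5; 0 0 0)], sign=+1
Σ_t [0,2]: t=0:+1/2880 t=1:−1/1440 t=2:+1/20160 = -1/3360
(3j)²=6/715 [(5 2 5; 2 0 -2)], sign=+1
⇒ 4πI² = 20/169
I = (+1)√(20/169/(4π)) = 0.09704356

0.097044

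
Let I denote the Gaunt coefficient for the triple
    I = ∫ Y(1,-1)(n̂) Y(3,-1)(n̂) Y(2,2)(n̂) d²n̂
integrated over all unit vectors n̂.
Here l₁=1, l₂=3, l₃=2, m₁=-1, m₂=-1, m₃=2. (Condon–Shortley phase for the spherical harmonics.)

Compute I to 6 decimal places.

Checks pass: Σm=0; 6 even; l₃=2∈[2,4].
(2·1+1)(2·3+1)(2·2+1) = 105
Δ: 2! 0! 4! / 7! → 1/105
sum: t=1:−1/4 = -1/4
3j²(1 3 2; 0 0 0) = Δ·Π!·Σ² = 3/35  (sign -1)
sum: t=2:+1/48 = 1/48
3j²(1 3 2; -1 -1 2) = Δ·Π!·Σ² = 1/105  (sign +1)
combine: 4πI² = 105·3/35·1/105 = 3/35
take √, sign -1: I = -0.08258890

-0.082589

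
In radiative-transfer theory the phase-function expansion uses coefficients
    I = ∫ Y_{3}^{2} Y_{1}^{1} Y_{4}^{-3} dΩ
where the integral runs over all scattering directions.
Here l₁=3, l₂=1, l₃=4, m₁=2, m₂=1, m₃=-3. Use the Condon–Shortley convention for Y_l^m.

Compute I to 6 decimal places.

-0.282095

Checks pass: Σm=0; 8 even; l₃=4∈[2,4].
(2·3+1)(2·1+1)(2·4+1) = 189
Δ: 0! 6! 2! / 9! → 1/252
sum: t=0:+1/36 = 1/36
3j²(3 1 4; 0 0 0) = Δ·Π!·Σ² = 4/63  (sign +1)
sum: t=0:+1/240 = 1/240
3j²(3 1 4; 2 1 -3) = Δ·Π!·Σ² = 1/12  (sign -1)
combine: 4πI² = 189·4/63·1/12 = 1/1
take √, sign -1: I = -0.28209479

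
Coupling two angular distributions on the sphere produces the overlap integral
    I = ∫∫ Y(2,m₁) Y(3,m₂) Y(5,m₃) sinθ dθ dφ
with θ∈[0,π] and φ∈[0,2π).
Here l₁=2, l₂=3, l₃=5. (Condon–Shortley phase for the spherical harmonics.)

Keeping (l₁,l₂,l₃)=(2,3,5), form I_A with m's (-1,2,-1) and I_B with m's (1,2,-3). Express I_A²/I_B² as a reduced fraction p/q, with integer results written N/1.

Same 2,3,5: normalisation and zero-m 3j drop out of the ratio.
A: Δ: 0! 4! 6! / 11! → 1/2310; sum: t=0:+1/720 = 1/720; 3j²(2 3 5; -1 2 -1) = Δ·Π!·Σ² = 4/385  (sign +1)
B: Δ: 0! 4! 6! / 11! → 1/2310; sum: t=0:+1/720 = 1/720; 3j²(2 3 5; 1 2 -3) = Δ·Π!·Σ² = 8/165  (sign +1)
I_A²/I_B² = (4/385)/(8/165) = 3/14

3/14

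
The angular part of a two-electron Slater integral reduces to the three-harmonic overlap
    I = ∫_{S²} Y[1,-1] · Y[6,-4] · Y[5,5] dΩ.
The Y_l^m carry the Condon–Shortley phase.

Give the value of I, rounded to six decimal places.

0.040859

m-sum 0 ✓  L=12 even ✓  5≤5≤7 ✓
Π(2lᵢ+1) = 3×13×11 = 429
triangle coeff Δ(1,6,5) = 1/858
Σ_t [1,1]: t=1:−1/14400 = -1/14400
(3j)²=6/143 [(1 6 5; 0 0 0)], sign=+1
Σ_t [2,2]: t=2:+1/7257600 = 1/7257600
(3j)²=1/858 [(1 6 5; -1 -4 5)], sign=+1
⇒ 4πI² = 3/143
I = (+1)√(3/143/(4π)) = 0.04085899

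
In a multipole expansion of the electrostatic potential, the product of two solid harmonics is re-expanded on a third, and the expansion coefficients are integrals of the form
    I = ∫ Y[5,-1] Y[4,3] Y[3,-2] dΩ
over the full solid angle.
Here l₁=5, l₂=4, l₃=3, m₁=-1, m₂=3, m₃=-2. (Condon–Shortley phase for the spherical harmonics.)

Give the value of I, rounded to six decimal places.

0.160929

m-sum 0 ✓  L=12 even ✓  1≤3≤9 ✓
Π(2lᵢ+1) = 11×9×7 = 693
triangle coeff Δ(5,4,3) = 1/180180
Σ_t [2,4]: t=2:+1/576 t=3:−1/144 t=4:+1/576 = -1/288
(3j)²=20/1001 [(5 4 3; 0 0 0)], sign=+1
Σ_t [5,6]: t=5:−1/1440 t=6:+1/17280 = -11/17280
(3j)²=11/468 [(5 4 3; -1 3 -2)], sign=+1
⇒ 4πI² = 55/169
I = (+1)√(55/169/(4π)) = 0.16092854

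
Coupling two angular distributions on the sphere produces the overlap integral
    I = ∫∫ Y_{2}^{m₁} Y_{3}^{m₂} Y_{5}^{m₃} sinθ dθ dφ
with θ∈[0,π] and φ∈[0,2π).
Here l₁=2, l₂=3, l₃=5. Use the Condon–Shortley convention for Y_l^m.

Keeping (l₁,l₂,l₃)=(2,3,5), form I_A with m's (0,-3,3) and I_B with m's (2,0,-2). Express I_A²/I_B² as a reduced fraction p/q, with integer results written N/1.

Same 2,3,5: normalisation and zero-m 3j drop out of the ratio.
A: Δ: 0! 4! 6! / 11! → 1/2310; sum: t=0:+1/2880 = 1/2880; 3j²(2 3 5; 0 -3 3) = Δ·Π!·Σ² = 2/165  (sign +1)
B: Δ: 0! 4! 6! / 11! → 1/2310; sum: t=0:+1/864 = 1/864; 3j²(2 3 5; 2 0 -2) = Δ·Π!·Σ² = 1/66  (sign -1)
I_A²/I_B² = (2/165)/(1/66) = 4/5

4/5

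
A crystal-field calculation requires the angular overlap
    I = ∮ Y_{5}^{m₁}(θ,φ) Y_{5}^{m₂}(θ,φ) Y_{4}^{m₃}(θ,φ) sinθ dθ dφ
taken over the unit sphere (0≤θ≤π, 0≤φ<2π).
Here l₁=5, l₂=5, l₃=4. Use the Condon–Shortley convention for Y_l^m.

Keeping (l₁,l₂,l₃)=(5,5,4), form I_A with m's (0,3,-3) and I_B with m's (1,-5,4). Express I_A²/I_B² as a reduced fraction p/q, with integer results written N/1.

3/1

l's match ⇒ only the (l;m) 3-j factors differ between A and B.
A: triangle coeff Δ(5,5,4) = 1/3153150; Σ_t [4,5]: t=4:+1/6912 t=5:−1/17280 = 1/11520; (3j)²=2/143 [(5 5 4; 0 3 -3)], sign=-1
B: triangle coeff Δ(5,5,4) = 1/3153150; Σ_t [0,0]: t=0:+1/414720 = 1/414720; (3j)²=2/429 [(5 5 4; 1 -5 4)], sign=+1
I_A²/I_B² = (2/143)/(2/429) = 3/1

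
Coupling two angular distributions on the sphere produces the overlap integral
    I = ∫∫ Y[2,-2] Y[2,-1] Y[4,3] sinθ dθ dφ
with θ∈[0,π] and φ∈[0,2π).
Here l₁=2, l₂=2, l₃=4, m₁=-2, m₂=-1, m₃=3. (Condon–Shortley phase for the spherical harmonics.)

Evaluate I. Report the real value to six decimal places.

-0.238414

m-sum 0 ✓  L=8 even ✓  0≤4≤4 ✓
Π(2lᵢ+1) = 5×5×9 = 225
triangle coeff Δ(2,2,4) = 1/630
Σ_t [0,0]: t=0:+1/16 = 1/16
(3j)²=2/35 [(2 2 4; 0 0 0)], sign=+1
Σ_t [0,0]: t=0:+1/144 = 1/144
(3j)²=1/18 [(2 2 4; -2 -1 3)], sign=-1
⇒ 4πI² = 5/7
I = (-1)√(5/7/(4π)) = -0.23841361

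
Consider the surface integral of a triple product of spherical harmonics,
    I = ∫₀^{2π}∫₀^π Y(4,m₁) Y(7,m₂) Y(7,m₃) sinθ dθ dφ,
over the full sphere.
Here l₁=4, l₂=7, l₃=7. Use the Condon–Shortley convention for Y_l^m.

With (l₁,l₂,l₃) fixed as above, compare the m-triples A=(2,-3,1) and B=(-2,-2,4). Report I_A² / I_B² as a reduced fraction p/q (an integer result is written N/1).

338/33

l's match ⇒ only the (l;m) 3-j factors differ between A and B.
A: triangle coeff Δ(4,7,7) = 1/58198140; Σ_t [0,2]: t=0:+1/1658880 t=1:−1/1088640 t=2:+1/7741440 = -13/69672960; (3j)²=325/149226 [(4 7 7; 2 -3 1)], sign=-1
B: triangle coeff Δ(4,7,7) = 1/58198140; Σ_t [2,4]: t=2:+1/2903040 t=3:−1/2903040 t=4:+1/34836480 = 1/34836480; (3j)²=25/117572 [(4 7 7; -2 -2 4)], sign=-1
I_A²/I_B² = (325/149226)/(25/117572) = 338/33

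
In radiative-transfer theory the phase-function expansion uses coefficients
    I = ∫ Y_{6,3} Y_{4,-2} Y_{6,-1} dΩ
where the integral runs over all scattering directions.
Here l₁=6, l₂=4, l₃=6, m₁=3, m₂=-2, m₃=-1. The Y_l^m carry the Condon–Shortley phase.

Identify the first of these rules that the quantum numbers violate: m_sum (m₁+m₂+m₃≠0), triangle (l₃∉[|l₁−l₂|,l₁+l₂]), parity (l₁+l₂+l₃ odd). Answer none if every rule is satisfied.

none

Σmᵢ = 0  ✓
l₃∈[|l₁−l₂|,l₁+l₂]=[2,10], have l₃=6  ✓
Σlᵢ = 16 ⇒ even  ✓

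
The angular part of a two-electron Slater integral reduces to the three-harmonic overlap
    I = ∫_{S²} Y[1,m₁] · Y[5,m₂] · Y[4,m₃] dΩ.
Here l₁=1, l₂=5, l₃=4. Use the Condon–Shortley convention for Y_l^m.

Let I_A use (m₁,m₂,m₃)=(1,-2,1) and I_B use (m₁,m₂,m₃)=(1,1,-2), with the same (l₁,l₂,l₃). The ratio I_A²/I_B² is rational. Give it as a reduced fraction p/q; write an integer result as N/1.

7/2

Shared (l₁,l₂,l₃)=(1,5,4): N and (l;000)² cancel in I_A²/I_B².
A: Δ = 2!·0!·8!/11! = 1/495; Racah Σ t=0..0: t=0:+1/1440 = 1/1440; ⇒ 3j(1 5 4; 1 -2 1)² = 7/165, sgn -1
B: Δ = 2!·0!·8!/11! = 1/495; Racah Σ t=0..0: t=0:+1/2880 = 1/2880; ⇒ 3j(1 5 4; 1 1 -2)² = 2/165, sgn +1
I_A²/I_B² = (7/165)/(2/165) = 7/2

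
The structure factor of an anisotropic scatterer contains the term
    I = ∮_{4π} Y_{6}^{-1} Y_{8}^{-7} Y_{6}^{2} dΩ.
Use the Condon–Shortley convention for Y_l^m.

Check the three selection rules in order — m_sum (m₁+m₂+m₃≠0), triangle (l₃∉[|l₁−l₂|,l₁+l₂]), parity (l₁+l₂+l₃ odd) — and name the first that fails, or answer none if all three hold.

azimuthal sum: -1 − 7 + 2 = -6  ✗
2 ≤ 6 ≤ 14 (triangle on l)
L = 6 + 8 + 6 = 20 (even)

m_sum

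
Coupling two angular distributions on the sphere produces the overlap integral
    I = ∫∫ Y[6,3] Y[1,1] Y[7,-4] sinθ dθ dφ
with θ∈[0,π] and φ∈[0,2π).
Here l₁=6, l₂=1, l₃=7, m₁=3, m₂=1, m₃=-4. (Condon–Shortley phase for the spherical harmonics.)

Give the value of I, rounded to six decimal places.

0.259489

m-sum 0 ✓  L=14 even ✓  5≤7≤7 ✓
Π(2lᵢ+1) = 13×3×15 = 585
triangle coeff Δ(6,1,7) = 1/1365
Σ_t [0,0]: t=0:+1/518400 = 1/518400
(3j)²=7/195 [(6 1 7; 0 0 0)], sign=-1
Σ_t [0,0]: t=0:+1/4354560 = 1/4354560
(3j)²=11/273 [(6 1 7; 3 1 -4)], sign=-1
⇒ 4πI² = 11/13
I = (+1)√(11/13/(4π)) = 0.25948947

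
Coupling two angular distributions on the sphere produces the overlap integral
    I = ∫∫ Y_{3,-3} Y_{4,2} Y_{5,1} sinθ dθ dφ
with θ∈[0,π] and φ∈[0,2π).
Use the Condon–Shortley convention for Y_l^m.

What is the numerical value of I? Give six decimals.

m-sum 0 ✓  L=12 even ✓  1≤5≤7 ✓
Π(2lᵢ+1) = 7×9×11 = 693
triangle coeff Δ(3,4,5) = 1/180180
Σ_t [0,2]: t=0:+1/576 t=1:−1/144 t=2:+1/576 = -1/288
(3j)²=20/1001 [(3 4 5; 0 0 0)], sign=+1
Σ_t [2,2]: t=2:+1/2304 = 1/2304
(3j)²=75/4004 [(3 4 5; -3 2 1)], sign=+1
⇒ 4πI² = 3375/13013
I = (+1)√(3375/13013/(4π)) = 0.14366244

0.143662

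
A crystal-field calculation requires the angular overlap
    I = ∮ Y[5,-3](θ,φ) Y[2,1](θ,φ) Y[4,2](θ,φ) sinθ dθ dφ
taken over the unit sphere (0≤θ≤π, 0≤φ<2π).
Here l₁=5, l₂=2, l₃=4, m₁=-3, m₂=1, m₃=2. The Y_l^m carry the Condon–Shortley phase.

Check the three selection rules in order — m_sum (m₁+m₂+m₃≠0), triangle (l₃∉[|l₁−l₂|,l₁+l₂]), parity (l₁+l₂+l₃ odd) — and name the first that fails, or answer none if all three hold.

m₁+m₂+m₃ = -3 + 1 + 2 = 0  ✓
triangle: |5−2|=3 ≤ l₃=4 ≤ 5+2=7  ✓
parity: l₁+l₂+l₃ = 11 is odd  ✗

parity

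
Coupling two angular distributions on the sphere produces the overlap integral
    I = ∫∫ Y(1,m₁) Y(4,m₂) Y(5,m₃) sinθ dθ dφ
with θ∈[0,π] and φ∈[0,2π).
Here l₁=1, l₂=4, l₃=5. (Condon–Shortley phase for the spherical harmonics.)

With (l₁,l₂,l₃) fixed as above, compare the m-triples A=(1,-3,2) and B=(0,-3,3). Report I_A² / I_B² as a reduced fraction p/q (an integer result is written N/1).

3/16

l's match ⇒ only the (l;m) 3-j factors differ between A and B.
A: triangle coeff Δ(1,4,5) = 1/495; Σ_t [0,0]: t=0:+1/10080 = 1/10080; (3j)²=1/165 [(1 4 5; 1 -3 2)], sign=-1
B: triangle coeff Δ(1,4,5) = 1/495; Σ_t [0,0]: t=0:+1/5040 = 1/5040; (3j)²=16/495 [(1 4 5; 0 -3 3)], sign=+1
I_A²/I_B² = (1/165)/(16/495) = 3/16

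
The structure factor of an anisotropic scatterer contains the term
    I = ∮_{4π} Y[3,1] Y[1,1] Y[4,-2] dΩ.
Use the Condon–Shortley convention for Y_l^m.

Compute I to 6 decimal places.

Rules hold: Σm=0, L=8 even, 2≤4≤4.
N = 7·3·9 = 189
Δ = 0!·6!·2!/9! = 1/252
Racah Σ t=0..0: t=0:+1/36 = 1/36
⇒ 3j(3 1 4; 0 0 0)² = 4/63, sgn +1
Racah Σ t=0..0: t=0:+1/96 = 1/96
⇒ 3j(3 1 4; 1 1 -2)² = 5/84, sgn +1
4πI² = N·(3j₀)²·(3jₘ)² = 5/7
I = +1·√(0.714286/4π) = 0.23841361

0.238414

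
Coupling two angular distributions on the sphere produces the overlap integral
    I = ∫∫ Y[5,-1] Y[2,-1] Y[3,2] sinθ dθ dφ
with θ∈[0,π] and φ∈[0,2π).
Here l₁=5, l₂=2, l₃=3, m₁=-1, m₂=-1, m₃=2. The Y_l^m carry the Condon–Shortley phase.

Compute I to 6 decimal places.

-0.117387

m-sum 0 ✓  L=10 even ✓  3≤3≤7 ✓
Π(2lᵢ+1) = 11×5×7 = 385
triangle coeff Δ(5,2,3) = 1/2310
Σ_t [2,2]: t=2:+1/144 = 1/144
(3j)²=10/231 [(5 2 3; 0 0 0)], sign=-1
Σ_t [1,1]: t=1:−1/720 = -1/720
(3j)²=4/385 [(5 2 3; -1 -1 2)], sign=+1
⇒ 4πI² = 40/231
I = (-1)√(40/231/(4π)) = -0.11738675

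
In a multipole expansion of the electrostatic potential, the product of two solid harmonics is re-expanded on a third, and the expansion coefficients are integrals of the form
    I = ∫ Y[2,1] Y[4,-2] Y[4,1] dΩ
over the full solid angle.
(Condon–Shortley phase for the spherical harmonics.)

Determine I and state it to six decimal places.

0.127700

m-sum 0 ✓  L=10 even ✓  2≤4≤6 ✓
Π(2lᵢ+1) = 5×9×9 = 405
triangle coeff Δ(2,4,4) = 1/13860
Σ_t [0,2]: t=0:+1/192 t=1:−1/36 t=2:+1/192 = -5/288
(3j)²=20/693 [(2 4 4; 0 0 0)], sign=-1
Σ_t [0,1]: t=0:+1/96 t=1:−1/240 = 1/160
(3j)²=27/1540 [(2 4 4; 1 -2 1)], sign=-1
⇒ 4πI² = 1215/5929
I = (+1)√(1215/5929/(4π)) = 0.12770047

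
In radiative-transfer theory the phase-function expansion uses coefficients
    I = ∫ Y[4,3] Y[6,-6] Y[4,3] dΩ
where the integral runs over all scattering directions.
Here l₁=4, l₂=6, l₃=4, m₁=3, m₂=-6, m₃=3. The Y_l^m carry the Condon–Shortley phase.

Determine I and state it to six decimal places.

Rules hold: Σm=0, L=14 even, 2≤4≤10.
N = 9·13·9 = 1053
Δ = 6!·2!·6!/15! = 1/1261260
Racah Σ t=2..4: t=2:+1/4608 t=3:−1/1296 t=4:+1/4608 = -7/20736
⇒ 3j(4 6 4; 0 0 0)² = 20/1287, sgn -1
Racah Σ t=0..0: t=0:+1/518400 = 1/518400
⇒ 3j(4 6 4; 3 -6 3)² = 7/195, sgn -1
4πI² = N·(3j₀)²·(3jₘ)² = 84/143
I = +1·√(0.587413/4π) = 0.21620548

0.216205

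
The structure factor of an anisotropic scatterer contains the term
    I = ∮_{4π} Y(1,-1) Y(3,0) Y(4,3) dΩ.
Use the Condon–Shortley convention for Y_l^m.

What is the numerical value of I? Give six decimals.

0.000000

-1 + 0 + 3 = 2 ≠ 0: azimuthal integral kills it; I = 0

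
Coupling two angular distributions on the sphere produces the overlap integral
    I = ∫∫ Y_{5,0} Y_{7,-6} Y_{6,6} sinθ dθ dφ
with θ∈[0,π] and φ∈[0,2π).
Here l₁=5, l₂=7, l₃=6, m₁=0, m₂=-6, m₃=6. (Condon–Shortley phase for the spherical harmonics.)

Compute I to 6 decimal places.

m-sum 0 ✓  L=18 even ✓  2≤6≤12 ✓
Π(2lᵢ+1) = 11×15×13 = 2145
triangle coeff Δ(5,7,6) = 1/174594420
Σ_t [1,5]: t=1:−1/4147200 t=2:+1/207360 t=3:−1/82944 t=4:+1/207360 t=5:−1/4147200 = -1/345600
(3j)²=420/46189 [(5 7 6; 0 0 0)], sign=-1
Σ_t [1,1]: t=1:−1/116121600 = -1/116121600
(3j)²=165/9044 [(5 7 6; 0 -6 6)], sign=-1
⇒ 4πI² = 37125/104329
I = (+1)√(37125/104329/(4π)) = 0.16827739

0.168277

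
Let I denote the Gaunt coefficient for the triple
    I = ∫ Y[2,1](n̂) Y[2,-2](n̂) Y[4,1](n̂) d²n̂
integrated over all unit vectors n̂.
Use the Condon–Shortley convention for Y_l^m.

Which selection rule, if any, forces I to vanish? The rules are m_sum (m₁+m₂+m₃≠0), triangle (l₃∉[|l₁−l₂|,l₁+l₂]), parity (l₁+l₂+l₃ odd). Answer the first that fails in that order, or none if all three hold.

Σmᵢ = 0  ✓
l₃∈[|l₁−l₂|,l₁+l₂]=[0,4], have l₃=4  ✓
Σlᵢ = 8 ⇒ even  ✓

none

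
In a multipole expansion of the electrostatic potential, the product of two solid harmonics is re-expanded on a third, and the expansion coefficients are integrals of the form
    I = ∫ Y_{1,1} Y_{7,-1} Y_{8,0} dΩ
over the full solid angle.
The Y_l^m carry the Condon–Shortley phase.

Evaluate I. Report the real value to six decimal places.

m-sum 0 ✓  L=16 even ✓  6≤8≤8 ✓
Π(2lᵢ+1) = 3×15×17 = 765
triangle coeff Δ(1,7,8) = 1/2040
Σ_t [0,0]: t=0:+1/25401600 = 1/25401600
(3j)²=8/255 [(1 7 8; 0 0 0)], sign=+1
Σ_t [0,0]: t=0:+1/58060800 = 1/58060800
(3j)²=7/510 [(1 7 8; 1 -1 0)], sign=+1
⇒ 4πI² = 28/85
I = (+1)√(28/85/(4π)) = 0.16190663

0.161907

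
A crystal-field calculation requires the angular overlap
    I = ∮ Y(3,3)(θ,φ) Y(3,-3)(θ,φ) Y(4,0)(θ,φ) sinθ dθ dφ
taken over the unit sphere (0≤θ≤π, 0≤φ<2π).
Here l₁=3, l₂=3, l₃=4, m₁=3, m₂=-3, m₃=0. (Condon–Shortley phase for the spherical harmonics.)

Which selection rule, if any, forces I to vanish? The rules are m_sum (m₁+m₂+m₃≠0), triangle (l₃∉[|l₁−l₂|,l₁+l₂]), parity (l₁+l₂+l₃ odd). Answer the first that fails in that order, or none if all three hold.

azimuthal sum: 3 − 3 + 0 = 0  ✓
0 ≤ 4 ≤ 6 (triangle on l)  ✓
L = 3 + 3 + 4 = 10 (even)  ✓

none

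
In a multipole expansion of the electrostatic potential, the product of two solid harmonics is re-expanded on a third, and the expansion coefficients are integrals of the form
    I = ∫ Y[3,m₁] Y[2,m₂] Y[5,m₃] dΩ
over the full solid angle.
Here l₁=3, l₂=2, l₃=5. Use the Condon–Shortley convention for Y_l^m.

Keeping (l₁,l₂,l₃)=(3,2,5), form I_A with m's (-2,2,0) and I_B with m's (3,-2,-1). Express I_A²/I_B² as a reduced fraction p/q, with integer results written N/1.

5/1

Same 3,2,5: normalisation and zero-m 3j drop out of the ratio.
A: Δ: 0! 6! 4! / 11! → 1/2310; sum: t=0:+1/2880 = 1/2880; 3j²(3 2 5; -2 2 0) = Δ·Π!·Σ² = 1/462  (sign -1)
B: Δ: 0! 6! 4! / 11! → 1/2310; sum: t=0:+1/17280 = 1/17280; 3j²(3 2 5; 3 -2 -1) = Δ·Π!·Σ² = 1/2310  (sign +1)
I_A²/I_B² = (1/462)/(1/2310) = 5/1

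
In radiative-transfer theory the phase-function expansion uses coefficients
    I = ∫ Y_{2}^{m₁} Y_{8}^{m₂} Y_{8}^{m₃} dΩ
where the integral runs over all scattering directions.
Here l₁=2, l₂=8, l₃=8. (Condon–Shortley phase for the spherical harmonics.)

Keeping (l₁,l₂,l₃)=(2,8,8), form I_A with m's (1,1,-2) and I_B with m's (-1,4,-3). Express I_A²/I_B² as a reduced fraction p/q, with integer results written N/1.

Shared (l₁,l₂,l₃)=(2,8,8): N and (l;000)² cancel in I_A²/I_B².
A: Δ = 2!·2!·14!/19! = 1/348840; Racah Σ t=0..1: t=0:+1/87091200 t=1:−1/58060800 = -1/174182400; ⇒ 3j(2 8 8; 1 1 -2)² = 7/2584, sgn -1
B: Δ = 2!·2!·14!/19! = 1/348840; Racah Σ t=1..2: t=1:−1/479001600 t=2:+1/174182400 = 1/273715200; ⇒ 3j(2 8 8; -1 4 -3)² = 49/3876, sgn -1
I_A²/I_B² = (7/2584)/(49/3876) = 3/14

3/14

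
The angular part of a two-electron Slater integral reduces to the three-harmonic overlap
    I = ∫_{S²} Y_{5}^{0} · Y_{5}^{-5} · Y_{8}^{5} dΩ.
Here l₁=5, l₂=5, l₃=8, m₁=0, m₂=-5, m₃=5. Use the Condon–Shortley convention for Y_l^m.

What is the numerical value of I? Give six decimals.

0.163955

m-sum 0 ✓  L=18 even ✓  0≤8≤10 ✓
Π(2lᵢ+1) = 11×11×17 = 2057
triangle coeff Δ(5,5,8) = 1/37413090
Σ_t [0,2]: t=0:+1/1036800 t=1:−1/331776 t=2:+1/1036800 = -1/921600
(3j)²=490/46189 [(5 5 8; 0 0 0)], sign=-1
Σ_t [0,0]: t=0:+1/58060800 = 1/58060800
(3j)²=5/323 [(5 5 8; 0 -5 5)], sign=-1
⇒ 4πI² = 26950/79781
I = (+1)√(26950/79781/(4π)) = 0.16395502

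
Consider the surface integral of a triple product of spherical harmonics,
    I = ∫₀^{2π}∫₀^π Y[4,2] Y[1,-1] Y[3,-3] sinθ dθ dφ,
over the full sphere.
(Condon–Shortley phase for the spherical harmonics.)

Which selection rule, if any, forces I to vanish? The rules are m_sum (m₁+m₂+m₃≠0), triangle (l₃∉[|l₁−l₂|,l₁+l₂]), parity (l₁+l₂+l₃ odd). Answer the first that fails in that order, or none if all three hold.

azimuthal sum: 2 − 1 − 3 = -2  ✗
3 ≤ 3 ≤ 5 (triangle on l)
L = 4 + 1 + 3 = 8 (even)

m_sum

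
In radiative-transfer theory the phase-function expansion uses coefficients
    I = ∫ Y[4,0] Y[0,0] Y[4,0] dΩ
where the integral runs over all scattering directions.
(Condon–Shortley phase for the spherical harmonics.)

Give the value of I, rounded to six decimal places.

0.282095

m-sum 0 ✓  L=8 even ✓  4≤4≤4 ✓
Π(2lᵢ+1) = 9×1×9 = 81
triangle coeff Δ(4,0,4) = 1/9
Σ_t [0,0]: t=0:+1/576 = 1/576
(3j)²=1/9 [(4 0 4; 0 0 0)], sign=+1
(m-triple is (0,0,0) — same symbol as above.)
⇒ 4πI² = 1/1
I = (+1)√(1/1/(4π)) = 0.28209479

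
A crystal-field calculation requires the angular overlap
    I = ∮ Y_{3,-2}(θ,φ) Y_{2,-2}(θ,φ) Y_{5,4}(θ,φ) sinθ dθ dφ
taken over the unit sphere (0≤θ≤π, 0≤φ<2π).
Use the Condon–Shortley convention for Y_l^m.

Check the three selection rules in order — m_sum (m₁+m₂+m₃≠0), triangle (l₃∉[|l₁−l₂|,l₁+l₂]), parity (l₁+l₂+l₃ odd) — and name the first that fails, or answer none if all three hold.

none

Σmᵢ = 0  ✓
l₃∈[|l₁−l₂|,l₁+l₂]=[1,5], have l₃=5  ✓
Σlᵢ = 10 ⇒ even  ✓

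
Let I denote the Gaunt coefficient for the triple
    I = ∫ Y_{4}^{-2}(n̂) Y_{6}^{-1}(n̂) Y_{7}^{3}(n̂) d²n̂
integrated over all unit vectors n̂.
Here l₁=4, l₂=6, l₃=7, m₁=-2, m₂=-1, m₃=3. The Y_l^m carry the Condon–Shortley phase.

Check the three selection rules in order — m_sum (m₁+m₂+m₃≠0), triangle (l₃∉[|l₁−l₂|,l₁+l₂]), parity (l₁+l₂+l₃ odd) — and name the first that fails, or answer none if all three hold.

parity

Σmᵢ = 0  ✓
l₃∈[|l₁−l₂|,l₁+l₂]=[2,10], have l₃=7  ✓
Σlᵢ = 17 ⇒ odd  ✗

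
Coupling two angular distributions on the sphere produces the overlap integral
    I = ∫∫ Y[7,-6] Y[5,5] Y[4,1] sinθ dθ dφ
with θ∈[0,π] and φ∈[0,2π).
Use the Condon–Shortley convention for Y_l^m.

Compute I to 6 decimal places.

-0.207103

m-sum 0 ✓  L=16 even ✓  2≤4≤12 ✓
Π(2lᵢ+1) = 15×11×9 = 1485
triangle coeff Δ(7,5,4) = 1/6126120
Σ_t [3,5]: t=3:−1/69120 t=4:+1/20736 t=5:−1/69120 = 1/51840
(3j)²=280/21879 [(7 5 4; 0 0 0)], sign=+1
Σ_t [8,8]: t=8:+1/9676800 = 1/9676800
(3j)²=27/952 [(7 5 4; -6 5 1)], sign=-1
⇒ 4πI² = 2025/3757
I = (-1)√(2025/3757/(4π)) = -0.20710328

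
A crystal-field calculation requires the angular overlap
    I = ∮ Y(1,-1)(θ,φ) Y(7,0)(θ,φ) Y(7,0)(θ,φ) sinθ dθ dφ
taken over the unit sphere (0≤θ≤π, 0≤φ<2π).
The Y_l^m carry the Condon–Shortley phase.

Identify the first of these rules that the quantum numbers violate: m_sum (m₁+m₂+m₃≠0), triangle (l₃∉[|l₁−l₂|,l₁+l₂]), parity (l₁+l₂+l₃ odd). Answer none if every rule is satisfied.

m_sum

m₁+m₂+m₃ = -1 + 0 + 0 = -1  ✗
triangle: |1−7|=6 ≤ l₃=7 ≤ 1+7=8
parity: l₁+l₂+l₃ = 15 is odd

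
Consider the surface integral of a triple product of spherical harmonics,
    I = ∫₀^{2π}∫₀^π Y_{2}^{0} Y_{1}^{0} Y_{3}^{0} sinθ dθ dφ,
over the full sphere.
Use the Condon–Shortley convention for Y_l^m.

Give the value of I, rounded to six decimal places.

Rules hold: Σm=0, L=6 even, 1≤3≤3.
N = 5·3·7 = 105
Δ = 0!·4!·2!/7! = 1/105
Racah Σ t=0..0: t=0:+1/4 = 1/4
⇒ 3j(2 1 3; 0 0 0)² = 3/35, sgn -1
(m-triple is (0,0,0) — same symbol as above.)
4πI² = N·(3j₀)²·(3jₘ)² = 27/35
I = +1·√(0.771429/4π) = 0.24776670

0.247767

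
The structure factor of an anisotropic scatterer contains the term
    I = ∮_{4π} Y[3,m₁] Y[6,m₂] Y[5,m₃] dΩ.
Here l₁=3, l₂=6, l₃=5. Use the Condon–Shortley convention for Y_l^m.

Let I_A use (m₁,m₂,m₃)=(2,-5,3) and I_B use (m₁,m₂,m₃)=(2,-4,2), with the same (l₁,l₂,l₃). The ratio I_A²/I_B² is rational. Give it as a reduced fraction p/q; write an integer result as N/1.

11/3

l's match ⇒ only the (l;m) 3-j factors differ between A and B.
A: triangle coeff Δ(3,6,5) = 1/675675; Σ_t [0,1]: t=0:+1/120960 t=1:−1/483840 = 1/161280; (3j)²=2/91 [(3 6 5; 2 -5 3)], sign=+1
B: triangle coeff Δ(3,6,5) = 1/675675; Σ_t [0,1]: t=0:+1/34560 t=1:−1/60480 = 1/80640; (3j)²=6/1001 [(3 6 5; 2 -4 2)], sign=-1
I_A²/I_B² = (2/91)/(6/1001) = 11/3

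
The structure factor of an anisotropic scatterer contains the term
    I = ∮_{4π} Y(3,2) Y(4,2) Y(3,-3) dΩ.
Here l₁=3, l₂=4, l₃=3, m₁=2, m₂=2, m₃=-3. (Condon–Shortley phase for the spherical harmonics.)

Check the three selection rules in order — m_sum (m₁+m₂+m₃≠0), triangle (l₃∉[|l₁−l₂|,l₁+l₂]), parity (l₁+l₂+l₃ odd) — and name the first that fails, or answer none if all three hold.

m_sum

m₁+m₂+m₃ = 2 + 2 − 3 = 1  ✗
triangle: |3−4|=1 ≤ l₃=3 ≤ 3+4=7
parity: l₁+l₂+l₃ = 10 is even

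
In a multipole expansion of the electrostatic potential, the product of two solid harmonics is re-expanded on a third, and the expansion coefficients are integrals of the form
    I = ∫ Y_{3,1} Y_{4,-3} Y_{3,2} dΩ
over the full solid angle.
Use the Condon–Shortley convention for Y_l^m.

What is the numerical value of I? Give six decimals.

m-sum 0 ✓  L=10 even ✓  1≤3≤7 ✓
Π(2lᵢ+1) = 7×9×7 = 441
triangle coeff Δ(3,4,3) = 1/34650
Σ_t [1,3]: t=1:−1/72 t=2:+1/16 t=3:−1/72 = 5/144
(3j)²=2/77 [(3 4 3; 0 0 0)], sign=-1
Σ_t [0,1]: t=0:+1/288 t=1:−1/144 = -1/288
(3j)²=1/99 [(3 4 3; 1 -3 2)], sign=+1
⇒ 4πI² = 14/121
I = (-1)√(14/121/(4π)) = -0.09595473

-0.095955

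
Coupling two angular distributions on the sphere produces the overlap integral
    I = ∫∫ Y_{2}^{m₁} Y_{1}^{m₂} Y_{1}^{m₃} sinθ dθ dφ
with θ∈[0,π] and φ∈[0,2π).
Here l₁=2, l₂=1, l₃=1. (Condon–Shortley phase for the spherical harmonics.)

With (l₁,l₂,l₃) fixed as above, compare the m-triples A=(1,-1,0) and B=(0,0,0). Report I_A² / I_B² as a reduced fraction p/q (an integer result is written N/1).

3/4

Shared (l₁,l₂,l₃)=(2,1,1): N and (l;000)² cancel in I_A²/I_B².
A: Δ = 2!·2!·0!/5! = 1/30; Racah Σ t=0..0: t=0:+1/2 = 1/2; ⇒ 3j(2 1 1; 1 -1 0)² = 1/10, sgn -1
B: Δ = 2!·2!·0!/5! = 1/30; Racah Σ t=1..1: t=1:−1/1 = -1/1; ⇒ 3j(2 1 1; 0 0 0)² = 2/15, sgn +1
I_A²/I_B² = (1/10)/(2/15) = 3/4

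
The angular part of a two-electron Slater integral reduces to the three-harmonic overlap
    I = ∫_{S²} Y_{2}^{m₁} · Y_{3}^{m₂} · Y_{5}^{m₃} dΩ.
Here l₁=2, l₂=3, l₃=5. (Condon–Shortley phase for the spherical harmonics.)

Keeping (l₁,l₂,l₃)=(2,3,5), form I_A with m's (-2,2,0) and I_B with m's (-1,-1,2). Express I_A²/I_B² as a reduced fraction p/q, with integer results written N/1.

Same 2,3,5: normalisation and zero-m 3j drop out of the ratio.
A: Δ: 0! 4! 6! / 11! → 1/2310; sum: t=0:+1/2880 = 1/2880; 3j²(2 3 5; -2 2 0) = Δ·Π!·Σ² = 1/462  (sign -1)
B: Δ: 0! 4! 6! / 11! → 1/2310; sum: t=0:+1/288 = 1/288; 3j²(2 3 5; -1 -1 2) = Δ·Π!·Σ² = 1/22  (sign -1)
I_A²/I_B² = (1/462)/(1/22) = 1/21

1/21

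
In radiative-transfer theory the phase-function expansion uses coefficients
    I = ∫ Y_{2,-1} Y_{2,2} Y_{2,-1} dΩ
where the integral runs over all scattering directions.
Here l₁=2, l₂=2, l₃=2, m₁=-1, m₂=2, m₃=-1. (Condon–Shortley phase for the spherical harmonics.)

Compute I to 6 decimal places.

Checks pass: Σm=0; 6 even; l₃=2∈[0,4].
(2·2+1)(2·2+1)(2·2+1) = 125
Δ: 2! 2! 2! / 7! → 1/630
sum: t=0:+1/8 t=1:−1/1 t=2:+1/8 = -3/4
3j²(2 2 2; 0 0 0) = Δ·Π!·Σ² = 2/35  (sign -1)
sum: t=2:+1/4 = 1/4
3j²(2 2 2; -1 2 -1) = Δ·Π!·Σ² = 3/35  (sign -1)
combine: 4πI² = 125·2/35·3/35 = 30/49
take √, sign +1: I = 0.22072812

0.220728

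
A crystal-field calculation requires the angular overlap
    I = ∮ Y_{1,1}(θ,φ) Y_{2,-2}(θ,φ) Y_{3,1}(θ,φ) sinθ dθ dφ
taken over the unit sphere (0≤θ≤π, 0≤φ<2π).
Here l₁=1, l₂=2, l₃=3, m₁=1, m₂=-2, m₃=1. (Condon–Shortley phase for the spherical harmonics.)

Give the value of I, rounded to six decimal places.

-0.082589

Checks pass: Σm=0; 6 even; l₃=3∈[1,3].
(2·1+1)(2·2+1)(2·3+1) = 105
Δ: 0! 2! 4! / 7! → 1/105
sum: t=0:+1/4 = 1/4
3j²(1 2 3; 0 0 0) = Δ·Π!·Σ² = 3/35  (sign -1)
sum: t=0:+1/48 = 1/48
3j²(1 2 3; 1 -2 1) = Δ·Π!·Σ² = 1/105  (sign +1)
combine: 4πI² = 105·3/35·1/105 = 3/35
take √, sign -1: I = -0.08258890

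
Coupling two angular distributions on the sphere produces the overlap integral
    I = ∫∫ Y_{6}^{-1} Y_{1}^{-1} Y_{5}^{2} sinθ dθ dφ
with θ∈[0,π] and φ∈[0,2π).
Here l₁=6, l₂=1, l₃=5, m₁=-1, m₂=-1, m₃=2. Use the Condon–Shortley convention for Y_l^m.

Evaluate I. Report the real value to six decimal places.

Rules hold: Σm=0, L=12 even, 5≤5≤7.
N = 13·3·11 = 429
Δ = 2!·10!·0!/13! = 1/858
Racah Σ t=1..1: t=1:−1/14400 = -1/14400
⇒ 3j(6 1 5; 0 0 0)² = 6/143, sgn +1
Racah Σ t=0..0: t=0:+1/60480 = 1/60480
⇒ 3j(6 1 5; -1 -1 2)² = 5/429, sgn -1
4πI² = N·(3j₀)²·(3jₘ)² = 30/143
I = -1·√(0.20979/4π) = -0.12920749

-0.129207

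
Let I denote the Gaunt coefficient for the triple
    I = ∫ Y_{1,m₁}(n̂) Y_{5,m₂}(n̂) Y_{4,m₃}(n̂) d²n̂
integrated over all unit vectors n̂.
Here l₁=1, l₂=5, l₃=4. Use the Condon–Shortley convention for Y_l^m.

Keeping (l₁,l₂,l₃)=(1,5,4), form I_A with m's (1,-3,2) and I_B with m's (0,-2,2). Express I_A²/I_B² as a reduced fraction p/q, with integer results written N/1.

l's match ⇒ only the (l;m) 3-j factors differ between A and B.
A: triangle coeff Δ(1,5,4) = 1/495; Σ_t [0,0]: t=0:+1/2880 = 1/2880; (3j)²=28/495 [(1 5 4; 1 -3 2)], sign=+1
B: triangle coeff Δ(1,5,4) = 1/495; Σ_t [1,1]: t=1:−1/1440 = -1/1440; (3j)²=7/165 [(1 5 4; 0 -2 2)], sign=-1
I_A²/I_B² = (28/495)/(7/165) = 4/3

4/3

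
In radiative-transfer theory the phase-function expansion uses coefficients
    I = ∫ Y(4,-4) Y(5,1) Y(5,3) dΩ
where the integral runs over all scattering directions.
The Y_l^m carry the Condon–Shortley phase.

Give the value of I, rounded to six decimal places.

-0.168084

m-sum 0 ✓  L=14 even ✓  1≤5≤9 ✓
Π(2lᵢ+1) = 9×11×11 = 1089
triangle coeff Δ(4,5,5) = 1/3153150
Σ_t [0,4]: t=0:+1/69120 t=1:−1/1728 t=2:+1/576 t=3:−1/1728 t=4:+1/69120 = 7/11520
(3j)²=2/143 [(4 5 5; 0 0 0)], sign=-1
Σ_t [4,4]: t=4:+1/27648 = 1/27648
(3j)²=10/429 [(4 5 5; -4 1 3)], sign=+1
⇒ 4πI² = 60/169
I = (-1)√(60/169/(4π)) = -0.16808437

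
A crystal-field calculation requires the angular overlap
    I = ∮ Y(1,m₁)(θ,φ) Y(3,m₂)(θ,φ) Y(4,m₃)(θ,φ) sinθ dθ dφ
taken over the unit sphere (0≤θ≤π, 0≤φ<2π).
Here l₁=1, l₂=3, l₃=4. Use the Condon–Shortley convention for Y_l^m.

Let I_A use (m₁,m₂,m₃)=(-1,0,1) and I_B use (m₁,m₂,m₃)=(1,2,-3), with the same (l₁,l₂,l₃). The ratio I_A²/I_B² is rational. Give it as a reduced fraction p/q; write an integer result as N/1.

10/21

Shared (l₁,l₂,l₃)=(1,3,4): N and (l;000)² cancel in I_A²/I_B².
A: Δ = 0!·2!·6!/9! = 1/252; Racah Σ t=0..0: t=0:+1/72 = 1/72; ⇒ 3j(1 3 4; -1 0 1)² = 5/126, sgn -1
B: Δ = 0!·2!·6!/9! = 1/252; Racah Σ t=0..0: t=0:+1/240 = 1/240; ⇒ 3j(1 3 4; 1 2 -3)² = 1/12, sgn -1
I_A²/I_B² = (5/126)/(1/12) = 10/21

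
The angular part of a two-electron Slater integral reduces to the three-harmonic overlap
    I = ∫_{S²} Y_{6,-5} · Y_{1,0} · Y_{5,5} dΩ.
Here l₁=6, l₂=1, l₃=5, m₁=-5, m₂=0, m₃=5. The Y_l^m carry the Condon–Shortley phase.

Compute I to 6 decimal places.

-0.135514

Checks pass: Σm=0; 12 even; l₃=5∈[5,7].
(2·6+1)(2·1+1)(2·5+1) = 429
Δ: 2! 10! 0! / 13! → 1/858
sum: t=1:−1/14400 = -1/14400
3j²(6 1 5; 0 0 0) = Δ·Π!·Σ² = 6/143  (sign +1)
sum: t=1:−1/3628800 = -1/3628800
3j²(6 1 5; -5 0 5) = Δ·Π!·Σ² = 1/78  (sign -1)
combine: 4πI² = 429·6/143·1/78 = 3/13
take √, sign -1: I = -0.13551395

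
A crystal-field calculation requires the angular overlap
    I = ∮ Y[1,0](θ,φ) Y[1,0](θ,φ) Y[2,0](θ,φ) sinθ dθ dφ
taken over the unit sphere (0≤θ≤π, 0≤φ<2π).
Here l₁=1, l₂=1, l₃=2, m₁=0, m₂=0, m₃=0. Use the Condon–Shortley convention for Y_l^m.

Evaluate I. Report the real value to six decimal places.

Rules hold: Σm=0, L=4 even, 0≤2≤2.
N = 3·3·5 = 45
Δ = 0!·2!·2!/5! = 1/30
Racah Σ t=0..0: t=0:+1/1 = 1/1
⇒ 3j(1 1 2; 0 0 0)² = 2/15, sgn +1
(m-triple is (0,0,0) — same symbol as above.)
4πI² = N·(3j₀)²·(3jₘ)² = 4/5
I = +1·√(0.8/4π) = 0.25231325

0.252313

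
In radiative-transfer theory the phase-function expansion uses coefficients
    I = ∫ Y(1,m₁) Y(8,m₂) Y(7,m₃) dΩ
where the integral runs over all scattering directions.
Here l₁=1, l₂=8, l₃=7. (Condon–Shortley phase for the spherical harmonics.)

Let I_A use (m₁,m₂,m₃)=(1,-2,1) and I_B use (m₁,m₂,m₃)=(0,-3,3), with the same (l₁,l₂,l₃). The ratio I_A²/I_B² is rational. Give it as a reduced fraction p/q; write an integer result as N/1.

Shared (l₁,l₂,l₃)=(1,8,7): N and (l;000)² cancel in I_A²/I_B².
A: Δ = 2!·0!·14!/17! = 1/2040; Racah Σ t=0..0: t=0:+1/58060800 = 1/58060800; ⇒ 3j(1 8 7; 1 -2 1)² = 3/136, sgn +1
B: Δ = 2!·0!·14!/17! = 1/2040; Racah Σ t=1..1: t=1:−1/87091200 = -1/87091200; ⇒ 3j(1 8 7; 0 -3 3)² = 11/408, sgn -1
I_A²/I_B² = (3/136)/(11/408) = 9/11

9/11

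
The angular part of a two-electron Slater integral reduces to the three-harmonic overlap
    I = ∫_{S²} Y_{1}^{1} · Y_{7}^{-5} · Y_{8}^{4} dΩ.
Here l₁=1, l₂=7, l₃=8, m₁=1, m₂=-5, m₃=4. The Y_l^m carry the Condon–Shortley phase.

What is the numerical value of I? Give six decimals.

0.074948

Checks pass: Σm=0; 16 even; l₃=8∈[6,8].
(2·1+1)(2·7+1)(2·8+1) = 765
Δ: 0! 2! 14! / 17! → 1/2040
sum: t=0:+1/25401600 = 1/25401600
3j²(1 7 8; 0 0 0) = Δ·Π!·Σ² = 8/255  (sign +1)
sum: t=0:+1/1916006400 = 1/1916006400
3j²(1 7 8; 1 -5 4) = Δ·Π!·Σ² = 1/340  (sign +1)
combine: 4πI² = 765·8/255·1/340 = 6/85
take √, sign +1: I = 0.07494820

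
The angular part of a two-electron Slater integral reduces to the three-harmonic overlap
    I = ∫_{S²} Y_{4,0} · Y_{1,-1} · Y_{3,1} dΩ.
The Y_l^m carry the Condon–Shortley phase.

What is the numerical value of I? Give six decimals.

0.150786

Checks pass: Σm=0; 8 even; l₃=3∈[3,5].
(2·4+1)(2·1+1)(2·3+1) = 189
Δ: 2! 6! 0! / 9! → 1/252
sum: t=1:−1/36 = -1/36
3j²(4 1 3; 0 0 0) = Δ·Π!·Σ² = 4/63  (sign +1)
sum: t=0:+1/96 = 1/96
3j²(4 1 3; 0 -1 1) = Δ·Π!·Σ² = 1/42  (sign +1)
combine: 4πI² = 189·4/63·1/42 = 2/7
take √, sign +1: I = 0.15078601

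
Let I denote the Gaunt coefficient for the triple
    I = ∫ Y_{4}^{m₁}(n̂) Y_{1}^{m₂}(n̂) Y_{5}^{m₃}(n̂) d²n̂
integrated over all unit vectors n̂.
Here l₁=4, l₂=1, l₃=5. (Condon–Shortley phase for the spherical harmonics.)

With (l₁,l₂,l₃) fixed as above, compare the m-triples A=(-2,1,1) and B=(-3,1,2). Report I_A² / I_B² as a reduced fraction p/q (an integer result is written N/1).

2/1

l's match ⇒ only the (l;m) 3-j factors differ between A and B.
A: triangle coeff Δ(4,1,5) = 1/495; Σ_t [0,0]: t=0:+1/2880 = 1/2880; (3j)²=2/165 [(4 1 5; -2 1 1)], sign=+1
B: triangle coeff Δ(4,1,5) = 1/495; Σ_t [0,0]: t=0:+1/10080 = 1/10080; (3j)²=1/165 [(4 1 5; -3 1 2)], sign=-1
I_A²/I_B² = (2/165)/(1/165) = 2/1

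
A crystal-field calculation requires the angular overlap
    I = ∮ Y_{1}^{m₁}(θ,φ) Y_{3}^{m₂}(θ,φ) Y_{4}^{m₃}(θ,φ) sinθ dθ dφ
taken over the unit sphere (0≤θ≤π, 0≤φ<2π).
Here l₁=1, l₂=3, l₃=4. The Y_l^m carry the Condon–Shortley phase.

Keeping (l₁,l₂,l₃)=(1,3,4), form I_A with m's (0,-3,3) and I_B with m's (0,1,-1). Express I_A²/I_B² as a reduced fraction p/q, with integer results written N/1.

7/15

Shared (l₁,l₂,l₃)=(1,3,4): N and (l;000)² cancel in I_A²/I_B².
A: Δ = 0!·2!·6!/9! = 1/252; Racah Σ t=0..0: t=0:+1/720 = 1/720; ⇒ 3j(1 3 4; 0 -3 3)² = 1/36, sgn -1
B: Δ = 0!·2!·6!/9! = 1/252; Racah Σ t=0..0: t=0:+1/48 = 1/48; ⇒ 3j(1 3 4; 0 1 -1)² = 5/84, sgn -1
I_A²/I_B² = (1/36)/(5/84) = 7/15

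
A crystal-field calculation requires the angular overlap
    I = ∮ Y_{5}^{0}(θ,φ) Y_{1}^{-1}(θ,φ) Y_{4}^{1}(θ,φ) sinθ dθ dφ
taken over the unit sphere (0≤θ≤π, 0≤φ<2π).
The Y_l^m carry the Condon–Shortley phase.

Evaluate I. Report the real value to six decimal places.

Rules hold: Σm=0, L=10 even, 4≤4≤6.
N = 11·3·9 = 297
Δ = 2!·8!·0!/11! = 1/495
Racah Σ t=1..1: t=1:−1/576 = -1/576
⇒ 3j(5 1 4; 0 0 0)² = 5/99, sgn -1
Racah Σ t=0..0: t=0:+1/1440 = 1/1440
⇒ 3j(5 1 4; 0 -1 1)² = 2/99, sgn -1
4πI² = N·(3j₀)²·(3jₘ)² = 10/33
I = +1·√(0.30303/4π) = 0.15528807

0.155288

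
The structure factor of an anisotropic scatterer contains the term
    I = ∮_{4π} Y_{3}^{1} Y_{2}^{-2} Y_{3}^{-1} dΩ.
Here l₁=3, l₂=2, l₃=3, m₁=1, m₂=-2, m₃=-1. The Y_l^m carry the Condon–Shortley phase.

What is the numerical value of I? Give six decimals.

m-sum = 1 − 2 − 1 = -2 ≠ 0 ⇒ I = 0

0.000000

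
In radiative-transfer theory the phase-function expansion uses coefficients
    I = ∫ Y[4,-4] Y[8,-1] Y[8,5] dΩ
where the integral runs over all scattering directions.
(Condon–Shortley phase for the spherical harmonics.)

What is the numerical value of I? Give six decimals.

Rules hold: Σm=0, L=20 even, 4≤8≤12.
N = 9·17·17 = 2601
Δ = 4!·4!·12!/21! = 1/185175900
Racah Σ t=0..4: t=0:+1/557383680 t=1:−1/21772800 t=2:+1/8294400 t=3:−1/21772800 t=4:+1/557383680 = 1/30965760
⇒ 3j(4 8 8; 0 0 0)² = 36/4199, sgn +1
Racah Σ t=4..4: t=4:+1/1254113280 = 1/1254113280
⇒ 3j(4 8 8; -4 -1 5)² = 55/5814, sgn -1
4πI² = N·(3j₀)²·(3jₘ)² = 990/4693
I = -1·√(0.210952/4π) = -0.12956491

-0.129565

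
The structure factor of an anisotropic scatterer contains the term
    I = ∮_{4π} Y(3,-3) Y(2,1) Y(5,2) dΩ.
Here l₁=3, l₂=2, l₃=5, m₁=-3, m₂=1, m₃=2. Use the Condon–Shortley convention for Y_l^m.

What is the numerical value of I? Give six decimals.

Checks pass: Σm=0; 10 even; l₃=5∈[1,5].
(2·3+1)(2·2+1)(2·5+1) = 385
Δ: 0! 6! 4! / 11! → 1/2310
sum: t=0:+1/144 = 1/144
3j²(3 2 5; 0 0 0) = Δ·Π!·Σ² = 10/231  (sign -1)
sum: t=0:+1/4320 = 1/4320
3j²(3 2 5; -3 1 2) = Δ·Π!·Σ² = 1/330  (sign -1)
combine: 4πI² = 385·10/231·1/330 = 5/99
take √, sign +1: I = 0.06339609

0.063396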